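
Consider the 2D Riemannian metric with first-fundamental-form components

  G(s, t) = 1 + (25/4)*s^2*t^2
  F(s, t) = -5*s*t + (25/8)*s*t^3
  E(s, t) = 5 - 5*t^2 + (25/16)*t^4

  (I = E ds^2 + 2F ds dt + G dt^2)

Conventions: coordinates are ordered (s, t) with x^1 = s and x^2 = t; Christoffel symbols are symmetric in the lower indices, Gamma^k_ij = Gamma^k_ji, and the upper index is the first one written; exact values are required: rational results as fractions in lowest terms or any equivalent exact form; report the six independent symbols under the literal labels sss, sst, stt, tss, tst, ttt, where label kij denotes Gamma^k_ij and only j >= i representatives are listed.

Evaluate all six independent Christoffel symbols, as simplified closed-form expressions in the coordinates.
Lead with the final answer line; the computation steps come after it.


Answer: Gamma_sss = 0, Gamma_sst = (10*t^3 - 16*t)/(20*s^2*t^2 + 5*t^4 - 16*t^2 + 16), Gamma_stt = (10*s*t^2 - 16*s)/(20*s^2*t^2 + 5*t^4 - 16*t^2 + 16), Gamma_tss = 0, Gamma_tst = 20*s*t^2/(20*s^2*t^2 + 5*t^4 - 16*t^2 + 16), Gamma_ttt = 20*s^2*t/(20*s^2*t^2 + 5*t^4 - 16*t^2 + 16)

E = 5 - 5*t^2 + (25/16)*t^4; F = -5*s*t + (25/8)*s*t^3; G = 1 + (25/4)*s^2*t^2
Gamma^k_ij = (1/2) g^{kl} (d_i g_jl + d_j g_il - d_l g_ij), with g^inv = (1/(EG-F^2)) [[G, -F], [-F, E]]
first partials: E_s = 0, E_t = -10*t + (25/4)*t^3, F_s = -5*t + (25/8)*t^3, F_t = -5*s + (75/8)*s*t^2, G_s = (25/2)*s*t^2, G_t = (25/2)*s^2*t
D = EG - F^2 = 5 - 5*t^2 + (25/16)*t^4 + (25/4)*s^2*t^2
expanded: Gamma^s_ss = (G E_s - 2F F_s + F E_t)/(2D), Gamma^s_st = (G E_t - F G_s)/(2D), Gamma^s_tt = (2G F_t - G G_s - F G_t)/(2D), Gamma^t_ss = (2E F_s - E E_t - F E_s)/(2D), Gamma^t_st = (E G_s - F E_t)/(2D), Gamma^t_tt = (E G_t - 2F F_t + F G_s)/(2D); substitute and cancel common factors


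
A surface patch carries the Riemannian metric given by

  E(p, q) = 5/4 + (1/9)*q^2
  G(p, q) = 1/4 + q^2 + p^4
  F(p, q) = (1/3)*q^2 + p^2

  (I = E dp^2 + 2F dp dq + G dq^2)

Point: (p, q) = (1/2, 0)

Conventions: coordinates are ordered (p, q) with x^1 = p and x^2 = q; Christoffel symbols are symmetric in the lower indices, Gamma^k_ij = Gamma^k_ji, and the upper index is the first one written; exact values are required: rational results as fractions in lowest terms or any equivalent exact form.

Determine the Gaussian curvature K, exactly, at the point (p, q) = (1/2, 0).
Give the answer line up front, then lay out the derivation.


Answer: K = -6304/1323

E = 5/4, F = 1/4, G = 5/16, EG - F^2 = 21/64 at the point
E_p = 0, E_q = 0, F_p = 1, F_q = 0, G_p = 1/2, G_q = 0
E_qq = 2/9, F_pq = 0, G_pp = 3
Using the Brioschi determinant formula for K from the metric derivatives:
M1 = [[-E_qq/2 + F_pq - G_pp/2, E_p/2, F_p - E_q/2], [F_q - G_p/2, E, F], [G_q/2, F, G]] = [[-29/18, 0, 1], [-1/4, 5/4, 1/4], [0, 1/4, 5/16]]; det M1 = -227/384
M2 = [[0, E_q/2, G_p/2], [E_q/2, E, F], [G_p/2, F, G]] = [[0, 0, 1/4], [0, 5/4, 1/4], [1/4, 1/4, 5/16]]; det M2 = -5/64
det M1 - det M2 = -197/384; K = -197/384 / (21/64)^2 = -6304/1323


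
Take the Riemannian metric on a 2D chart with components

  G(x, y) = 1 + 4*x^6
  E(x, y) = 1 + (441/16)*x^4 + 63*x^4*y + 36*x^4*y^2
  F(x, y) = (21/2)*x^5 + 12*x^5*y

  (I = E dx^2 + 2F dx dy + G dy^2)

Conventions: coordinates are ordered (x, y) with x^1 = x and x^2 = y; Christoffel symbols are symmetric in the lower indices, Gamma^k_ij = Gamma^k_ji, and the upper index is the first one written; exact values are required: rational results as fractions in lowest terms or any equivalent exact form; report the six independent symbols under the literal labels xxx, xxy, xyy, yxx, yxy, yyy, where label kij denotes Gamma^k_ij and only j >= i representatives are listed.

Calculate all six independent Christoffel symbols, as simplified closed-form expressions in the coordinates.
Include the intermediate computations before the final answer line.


E = 1 + (441/16)*x^4 + 63*x^4*y + 36*x^4*y^2; F = (21/2)*x^5 + 12*x^5*y; G = 1 + 4*x^6
Gamma^k_ij = (1/2) g^{kl} (d_i g_jl + d_j g_il - d_l g_ij), with g^inv = (1/(EG-F^2)) [[G, -F], [-F, E]]
first partials: E_x = (441/4)*x^3 + 252*x^3*y + 144*x^3*y^2, E_y = 63*x^4 + 72*x^4*y, F_x = (105/2)*x^4 + 60*x^4*y, F_y = 12*x^5, G_x = 24*x^5, G_y = 0
D = EG - F^2 = 1 + (441/16)*x^4 + 63*x^4*y + 36*x^4*y^2 + 4*x^6
expanded: Gamma^x_xx = (G E_x - 2F F_x + F E_y)/(2D), Gamma^x_xy = (G E_y - F G_x)/(2D), Gamma^x_yy = (2G F_y - G G_x - F G_y)/(2D), Gamma^y_xx = (2E F_x - E E_y - F E_x)/(2D), Gamma^y_xy = (E G_x - F E_y)/(2D), Gamma^y_yy = (E G_y - 2F F_y + F G_x)/(2D); substitute and cancel common factors

Answer: Gamma_xxx = (1152*x^3*y^2 + 2016*x^3*y + 882*x^3)/(64*x^6 + 576*x^4*y^2 + 1008*x^4*y + 441*x^4 + 16), Gamma_xxy = (576*x^4*y + 504*x^4)/(64*x^6 + 576*x^4*y^2 + 1008*x^4*y + 441*x^4 + 16), Gamma_xyy = 0, Gamma_yxx = (384*x^4*y + 336*x^4)/(64*x^6 + 576*x^4*y^2 + 1008*x^4*y + 441*x^4 + 16), Gamma_yxy = 192*x^5/(64*x^6 + 576*x^4*y^2 + 1008*x^4*y + 441*x^4 + 16), Gamma_yyy = 0


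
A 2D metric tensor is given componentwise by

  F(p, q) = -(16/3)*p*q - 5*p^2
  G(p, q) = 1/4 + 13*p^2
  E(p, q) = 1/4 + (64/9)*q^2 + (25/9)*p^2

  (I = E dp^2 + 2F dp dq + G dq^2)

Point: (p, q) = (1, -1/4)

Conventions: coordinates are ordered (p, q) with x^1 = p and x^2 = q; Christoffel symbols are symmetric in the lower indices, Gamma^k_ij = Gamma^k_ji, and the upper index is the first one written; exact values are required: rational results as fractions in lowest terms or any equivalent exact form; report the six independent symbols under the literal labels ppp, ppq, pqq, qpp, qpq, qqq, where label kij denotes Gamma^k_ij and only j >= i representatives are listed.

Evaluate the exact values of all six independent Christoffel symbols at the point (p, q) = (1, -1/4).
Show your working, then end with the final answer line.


E = 125/36, F = -11/3, G = 53/4 at the point
E_p = 50/9, E_q = -32/9, F_p = -26/3, F_q = -16/3, G_p = 26, G_q = 0
EG - F^2 = 521/16;  g^inv = (16/521) * [[53/4, 11/3], [11/3, 125/36]]
first-kind symbols [ij,l] = (1/2)(d_i g_jl + d_j g_il - d_l g_ij): [pp,p] = E_p/2 = 25/9, [pp,q] = F_p - E_q/2 = -62/9, [pq,p] = E_q/2 = -16/9, [pq,q] = G_p/2 = 13, [qq,p] = F_q - G_p/2 = -55/3, [qq,q] = G_q/2 = 0
Gamma^p_ij = (G*[ij,p] - F*[ij,q])/(EG - F^2), Gamma^q_ij = (E*[ij,q] - F*[ij,p])/(EG - F^2)

Answer: Gamma_ppp = 4988/14067, Gamma_ppq = 3472/4689, Gamma_pqq = -11660/1563, Gamma_qpp = -17800/42201, Gamma_qpq = 16684/14067, Gamma_qqq = -9680/4689


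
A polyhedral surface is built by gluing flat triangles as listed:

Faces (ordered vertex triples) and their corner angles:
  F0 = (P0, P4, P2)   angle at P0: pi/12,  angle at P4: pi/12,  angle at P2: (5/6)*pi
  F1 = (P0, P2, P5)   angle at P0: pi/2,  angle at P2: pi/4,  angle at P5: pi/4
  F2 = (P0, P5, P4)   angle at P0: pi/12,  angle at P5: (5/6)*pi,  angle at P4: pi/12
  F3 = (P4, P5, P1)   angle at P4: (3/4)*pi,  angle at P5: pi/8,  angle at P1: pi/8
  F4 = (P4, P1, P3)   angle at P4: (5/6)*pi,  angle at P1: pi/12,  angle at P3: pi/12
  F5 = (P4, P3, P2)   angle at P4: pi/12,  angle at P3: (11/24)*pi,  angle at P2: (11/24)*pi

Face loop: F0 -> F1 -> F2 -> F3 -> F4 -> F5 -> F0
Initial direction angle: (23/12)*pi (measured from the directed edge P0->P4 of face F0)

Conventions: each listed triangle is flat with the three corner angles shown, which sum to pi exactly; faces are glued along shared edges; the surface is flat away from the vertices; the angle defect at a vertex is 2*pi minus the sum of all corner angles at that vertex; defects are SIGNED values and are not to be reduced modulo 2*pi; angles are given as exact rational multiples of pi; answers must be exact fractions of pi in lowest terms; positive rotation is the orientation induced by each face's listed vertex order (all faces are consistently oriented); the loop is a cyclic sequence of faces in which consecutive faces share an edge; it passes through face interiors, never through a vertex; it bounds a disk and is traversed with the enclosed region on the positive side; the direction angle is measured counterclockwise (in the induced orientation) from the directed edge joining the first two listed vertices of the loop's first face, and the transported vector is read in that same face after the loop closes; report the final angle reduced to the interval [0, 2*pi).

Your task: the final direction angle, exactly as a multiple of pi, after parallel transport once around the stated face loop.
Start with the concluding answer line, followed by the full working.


Answer: final direction angle = (17/12)*pi

enclosed vertex P0: corner angles sum to (2/3)*pi, defect = 2*pi - (2/3)*pi = (4/3)*pi
enclosed vertex P4: corner angles sum to (11/6)*pi, defect = 2*pi - (11/6)*pi = pi/6
the final direction is the initial angle plus the enclosed defects, taken mod 2*pi in the induced orientation
final angle = (23/12)*pi + (3/2)*pi = (17/12)*pi (mod 2*pi)


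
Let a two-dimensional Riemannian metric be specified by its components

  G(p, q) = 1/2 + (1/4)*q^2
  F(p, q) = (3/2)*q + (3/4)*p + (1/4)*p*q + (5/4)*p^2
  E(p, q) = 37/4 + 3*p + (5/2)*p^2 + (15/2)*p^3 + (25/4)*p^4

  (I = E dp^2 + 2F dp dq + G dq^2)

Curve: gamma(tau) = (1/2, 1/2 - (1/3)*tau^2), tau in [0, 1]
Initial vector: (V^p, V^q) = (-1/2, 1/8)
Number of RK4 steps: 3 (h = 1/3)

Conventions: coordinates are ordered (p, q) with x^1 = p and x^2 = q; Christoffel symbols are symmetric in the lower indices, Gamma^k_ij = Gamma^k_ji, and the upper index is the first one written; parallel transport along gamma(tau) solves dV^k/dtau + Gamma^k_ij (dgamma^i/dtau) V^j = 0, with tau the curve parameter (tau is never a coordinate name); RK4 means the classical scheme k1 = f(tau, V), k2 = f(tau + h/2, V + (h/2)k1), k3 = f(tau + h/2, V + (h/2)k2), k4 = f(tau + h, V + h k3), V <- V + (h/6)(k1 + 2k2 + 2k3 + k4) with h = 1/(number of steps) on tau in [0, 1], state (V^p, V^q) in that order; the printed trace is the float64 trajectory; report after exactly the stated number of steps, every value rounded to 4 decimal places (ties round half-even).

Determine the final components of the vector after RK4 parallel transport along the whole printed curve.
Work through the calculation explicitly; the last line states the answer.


gamma'(tau) = (0, -(2/3)*tau); f(tau, V)^k = -Gamma^k_ij(gamma(tau)) gamma'^i(tau) V^j; h = 1/3; intermediate values shown to 6 dp
curve data and Christoffel symbols at the stage parameters:
  tau = 0.000000: gamma = (0.500000, 0.500000), gamma' = (0.000000, 0.000000); Gamma_ppp = 0.167564, Gamma_ppq = 0.000000, Gamma_pqq = 0.148414, Gamma_qpp = 3.330940, Gamma_qpq = 0.000000, Gamma_qqq = -0.173549
  tau = 0.166667: gamma = (0.500000, 0.490741), gamma' = (0.000000, -0.111111); Gamma_ppp = 0.170909, Gamma_ppq = 0.000000, Gamma_pqq = 0.148261, Gamma_qpp = 3.336079, Gamma_qpq = 0.000000, Gamma_qqq = -0.174000
  tau = 0.333333: gamma = (0.500000, 0.462963), gamma' = (0.000000, -0.222222); Gamma_ppp = 0.181080, Gamma_ppq = 0.000000, Gamma_pqq = 0.147792, Gamma_qpp = 3.350927, Gamma_qpq = 0.000000, Gamma_qqq = -0.175317
  tau = 0.500000: gamma = (0.500000, 0.416667), gamma' = (0.000000, -0.333333); Gamma_ppp = 0.198466, Gamma_ppq = 0.000000, Gamma_pqq = 0.146977, Gamma_qpp = 3.373819, Gamma_qpq = 0.000000, Gamma_qqq = -0.177393
  tau = 0.666667: gamma = (0.500000, 0.351852), gamma' = (0.000000, -0.444444); Gamma_ppp = 0.223635, Gamma_ppq = 0.000000, Gamma_pqq = 0.145770, Gamma_qpp = 3.402107, Gamma_qpq = 0.000000, Gamma_qqq = -0.180053
  tau = 0.833333: gamma = (0.500000, 0.268519), gamma' = (0.000000, -0.555556); Gamma_ppp = 0.257226, Gamma_ppq = 0.000000, Gamma_pqq = 0.144118, Gamma_qpp = 3.432356, Gamma_qpq = 0.000000, Gamma_qqq = -0.183072
  tau = 1.000000: gamma = (0.500000, 0.166667), gamma' = (0.000000, -0.666667); Gamma_ppp = 0.299813, Gamma_ppq = 0.000000, Gamma_pqq = 0.141967, Gamma_qpp = 3.460627, Gamma_qpq = 0.000000, Gamma_qqq = -0.186185
step 0: V^p = -0.5000, V^q = 0.1250
step 1: k1 = (0.000000, 0.000000), k2 = (0.002059, -0.002417), k3 = (0.002053, -0.002409), k4 = (0.004079, -0.004839); V <- V + (h/6)(k1 + 2k2 + 2k3 + k4): V^p = -0.4993, V^q = 0.1242
step 2: k1 = (0.004079, -0.004839), k2 = (0.006045, -0.007296), k3 = (0.006025, -0.007272), k4 = (0.007889, -0.009745); V <- V + (h/6)(k1 + 2k2 + 2k3 + k4): V^p = -0.4973, V^q = 0.1218
step 3: k1 = (0.007889, -0.009744), k2 = (0.009619, -0.012219), k3 = (0.009586, -0.012177), k4 = (0.011140, -0.014610); V <- V + (h/6)(k1 + 2k2 + 2k3 + k4): V^p = -0.4941, V^q = 0.1177

Answer: V^p = -0.4941, V^q = 0.1177


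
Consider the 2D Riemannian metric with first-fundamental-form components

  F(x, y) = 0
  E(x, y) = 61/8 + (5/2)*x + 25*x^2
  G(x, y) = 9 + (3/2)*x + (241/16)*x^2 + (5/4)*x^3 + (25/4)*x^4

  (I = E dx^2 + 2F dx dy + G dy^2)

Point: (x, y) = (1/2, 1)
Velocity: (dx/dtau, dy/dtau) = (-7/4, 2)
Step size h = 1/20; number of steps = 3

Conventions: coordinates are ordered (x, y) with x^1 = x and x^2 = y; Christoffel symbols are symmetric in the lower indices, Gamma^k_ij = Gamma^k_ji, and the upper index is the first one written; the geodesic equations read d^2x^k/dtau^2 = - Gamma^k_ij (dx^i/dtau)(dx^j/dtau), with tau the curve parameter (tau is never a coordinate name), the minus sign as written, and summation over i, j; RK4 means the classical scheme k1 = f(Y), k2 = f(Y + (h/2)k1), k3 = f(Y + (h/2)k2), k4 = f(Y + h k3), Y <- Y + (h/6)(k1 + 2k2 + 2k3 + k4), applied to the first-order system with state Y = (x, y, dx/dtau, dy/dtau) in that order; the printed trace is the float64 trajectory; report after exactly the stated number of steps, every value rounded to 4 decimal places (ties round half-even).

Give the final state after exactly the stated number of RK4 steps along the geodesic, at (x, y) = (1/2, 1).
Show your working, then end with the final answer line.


f(Y) = (dx/dtau, dy/dtau, -Gamma^x_ij Y'^i Y'^j, -Gamma^y_ij Y'^i Y'^j) with the Gammas evaluated at the stage position; h = 0.050000; intermediate values shown to 6 dp
step 0: x = 0.5000, y = 1.0000, dx/dtau = -1.7500, dy/dtau = 2.0000
step 1:
  k1: at (x, y) = (0.500000, 1.000000), (dx/dtau, dy/dtau) = (-1.750000, 2.000000); Gamma_xxx = 0.909091, Gamma_xxy = 0.000000, Gamma_xyy = -0.681818, Gamma_yxx = 0.000000, Gamma_yxy = 0.733333, Gamma_yyy = 0.000000; k1 = (-1.750000, 2.000000, -0.056818, 5.133333)
  k2: at (x, y) = (0.456250, 1.050000), (dx/dtau, dy/dtau) = (-1.751420, 2.128333); Gamma_xxx = 0.905977, Gamma_xxy = 0.000000, Gamma_xyy = -0.658550, Gamma_yxx = 0.000000, Gamma_yxy = 0.696456, Gamma_yyy = 0.000000; k2 = (-1.751420, 2.128333, 0.204040, 5.192227)
  k3: at (x, y) = (0.456214, 1.053208), (dx/dtau, dy/dtau) = (-1.744899, 2.129806); Gamma_xxx = 0.905972, Gamma_xxy = 0.000000, Gamma_xyy = -0.658530, Gamma_yxx = 0.000000, Gamma_yxy = 0.696424, Gamma_yyy = 0.000000; k3 = (-1.744899, 2.129806, 0.228751, 5.176237)
  k4: at (x, y) = (0.412755, 1.106490), (dx/dtau, dy/dtau) = (-1.738562, 2.258812); Gamma_xxx = 0.895697, Gamma_xxy = 0.000000, Gamma_xyy = -0.632202, Gamma_yxx = 0.000000, Gamma_yxy = 0.655627, Gamma_yyy = 0.000000; k4 = (-1.738562, 2.258812, 0.518307, 5.149403)
  Y <- Y + (h/6)(k1 + 2k2 + 2k3 + k4): x = 0.4127, y = 1.1065, dx/dtau = -1.7389, dy/dtau = 2.2585
step 2:
  k1: at (x, y) = (0.412657, 1.106459), (dx/dtau, dy/dtau) = (-1.738941, 2.258497); Gamma_xxx = 0.895665, Gamma_xxy = 0.000000, Gamma_xyy = -0.632138, Gamma_yxx = 0.000000, Gamma_yxy = 0.655529, Gamma_yyy = 0.000000; k1 = (-1.738941, 2.258497, 0.516002, 5.149044)
  k2: at (x, y) = (0.369183, 1.162922), (dx/dtau, dy/dtau) = (-1.726041, 2.387223); Gamma_xxx = 0.876559, Gamma_xxy = 0.000000, Gamma_xyy = -0.601852, Gamma_yxx = 0.000000, Gamma_yxy = 0.610514, Gamma_yyy = 0.000000; k2 = (-1.726041, 2.387223, 0.818394, 5.031177)
  k3: at (x, y) = (0.369506, 1.166140), (dx/dtau, dy/dtau) = (-1.718481, 2.384277); Gamma_xxx = 0.876737, Gamma_xxy = 0.000000, Gamma_xyy = -0.602093, Gamma_yxx = 0.000000, Gamma_yxy = 0.610863, Gamma_yyy = 0.000000; k3 = (-1.718481, 2.384277, 0.833601, 5.005821)
  k4: at (x, y) = (0.326733, 1.225673), (dx/dtau, dy/dtau) = (-1.697261, 2.508788); Gamma_xxx = 0.847681, Gamma_xxy = 0.000000, Gamma_xyy = -0.567703, Gamma_yxx = 0.000000, Gamma_yxy = 0.562528, Gamma_yyy = 0.000000; k4 = (-1.697261, 2.508788, 1.131226, 4.790564)
  Y <- Y + (h/6)(k1 + 2k2 + 2k3 + k4): x = 0.3266, y = 1.2257, dx/dtau = -1.6977, dy/dtau = 2.5086
step 3:
  k1: at (x, y) = (0.326613, 1.225711), (dx/dtau, dy/dtau) = (-1.697681, 2.508611); Gamma_xxx = 0.847583, Gamma_xxy = 0.000000, Gamma_xyy = -0.567600, Gamma_yxx = 0.000000, Gamma_yxy = 0.562387, Gamma_yyy = 0.000000; k1 = (-1.697681, 2.508611, 1.129142, 4.790210)
  k2: at (x, y) = (0.284171, 1.288427), (dx/dtau, dy/dtau) = (-1.669452, 2.628366); Gamma_xxx = 0.806844, Gamma_xxy = 0.000000, Gamma_xyy = -0.528148, Gamma_yxx = 0.000000, Gamma_yxy = 0.510508, Gamma_yyy = 0.000000; k2 = (-1.669452, 2.628366, 1.399878, 4.480148)
  k3: at (x, y) = (0.284877, 1.291421), (dx/dtau, dy/dtau) = (-1.662684, 2.620614); Gamma_xxx = 0.807628, Gamma_xxy = 0.000000, Gamma_xyy = -0.528852, Gamma_yxx = 0.000000, Gamma_yxy = 0.511402, Gamma_yyy = 0.000000; k3 = (-1.662684, 2.620614, 1.399251, 4.456613)
  k4: at (x, y) = (0.243479, 1.356742), (dx/dtau, dy/dtau) = (-1.627718, 2.731441); Gamma_xxx = 0.755163, Gamma_xxy = 0.000000, Gamma_xyy = -0.484675, Gamma_yxx = 0.000000, Gamma_yxy = 0.457264, Gamma_yyy = 0.000000; k4 = (-1.627718, 2.731441, 1.615268, 4.066006)
  Y <- Y + (h/6)(k1 + 2k2 + 2k3 + k4): x = 0.2434, y = 1.3569, dx/dtau = -1.6282, dy/dtau = 2.7314

Answer: x = 0.2434, y = 1.3569, dx/dtau = -1.6282, dy/dtau = 2.7314


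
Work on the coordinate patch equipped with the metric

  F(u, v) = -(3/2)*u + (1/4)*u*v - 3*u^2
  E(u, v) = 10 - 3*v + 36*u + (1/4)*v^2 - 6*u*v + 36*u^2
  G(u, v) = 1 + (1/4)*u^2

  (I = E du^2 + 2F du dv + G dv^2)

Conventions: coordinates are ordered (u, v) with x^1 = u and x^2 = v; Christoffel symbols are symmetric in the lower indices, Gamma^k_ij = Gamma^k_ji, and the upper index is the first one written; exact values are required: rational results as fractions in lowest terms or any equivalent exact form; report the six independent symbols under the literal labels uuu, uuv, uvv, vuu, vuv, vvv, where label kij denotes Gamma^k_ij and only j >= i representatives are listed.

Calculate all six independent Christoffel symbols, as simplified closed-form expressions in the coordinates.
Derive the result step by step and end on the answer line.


E = 10 - 3*v + 36*u + (1/4)*v^2 - 6*u*v + 36*u^2; F = -(3/2)*u + (1/4)*u*v - 3*u^2; G = 1 + (1/4)*u^2
Gamma^k_ij = (1/2) g^{kl} (d_i g_jl + d_j g_il - d_l g_ij), with g^inv = (1/(EG-F^2)) [[G, -F], [-F, E]]
first partials: E_u = 36 - 6*v + 72*u, E_v = -3 + (1/2)*v - 6*u, F_u = -3/2 + (1/4)*v - 6*u, F_v = (1/4)*u, G_u = (1/2)*u, G_v = 0
D = EG - F^2 = 10 - 3*v + 36*u + (1/4)*v^2 - 6*u*v + (145/4)*u^2
expanded: Gamma^u_uu = (G E_u - 2F F_u + F E_v)/(2D), Gamma^u_uv = (G E_v - F G_u)/(2D), Gamma^u_vv = (2G F_v - G G_u - F G_v)/(2D), Gamma^v_uu = (2E F_u - E E_v - F E_u)/(2D), Gamma^v_uv = (E G_u - F E_v)/(2D), Gamma^v_vv = (E G_v - 2F F_v + F G_u)/(2D); substitute and cancel common factors

Answer: Gamma_uuu = (144*u - 12*v + 72)/(145*u^2 - 24*u*v + 144*u + v^2 - 12*v + 40), Gamma_uuv = (-12*u + v - 6)/(145*u^2 - 24*u*v + 144*u + v^2 - 12*v + 40), Gamma_uvv = 0, Gamma_vuu = -12*u/(145*u^2 - 24*u*v + 144*u + v^2 - 12*v + 40), Gamma_vuv = u/(145*u^2 - 24*u*v + 144*u + v^2 - 12*v + 40), Gamma_vvv = 0


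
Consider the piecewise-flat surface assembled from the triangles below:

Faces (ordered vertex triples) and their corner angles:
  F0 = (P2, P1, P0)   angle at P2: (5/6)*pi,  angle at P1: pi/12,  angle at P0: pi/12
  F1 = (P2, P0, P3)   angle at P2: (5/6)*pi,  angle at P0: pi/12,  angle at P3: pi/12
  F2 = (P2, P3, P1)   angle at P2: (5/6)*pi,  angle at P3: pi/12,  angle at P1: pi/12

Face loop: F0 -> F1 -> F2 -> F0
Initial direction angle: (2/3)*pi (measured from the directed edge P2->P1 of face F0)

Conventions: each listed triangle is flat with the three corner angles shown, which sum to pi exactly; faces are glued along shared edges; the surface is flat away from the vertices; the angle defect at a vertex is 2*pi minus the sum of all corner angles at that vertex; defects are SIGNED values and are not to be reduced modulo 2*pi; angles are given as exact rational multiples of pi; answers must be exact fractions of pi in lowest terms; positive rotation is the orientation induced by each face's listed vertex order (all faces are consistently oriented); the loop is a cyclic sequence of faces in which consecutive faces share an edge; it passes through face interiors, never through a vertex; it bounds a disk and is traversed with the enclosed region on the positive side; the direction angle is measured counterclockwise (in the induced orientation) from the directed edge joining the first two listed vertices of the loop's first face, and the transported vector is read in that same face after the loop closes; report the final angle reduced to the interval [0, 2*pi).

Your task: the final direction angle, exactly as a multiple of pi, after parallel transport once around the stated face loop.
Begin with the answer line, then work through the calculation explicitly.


Answer: final direction angle = pi/6

enclosed vertex P2: corner angles sum to (5/2)*pi, defect = 2*pi - (5/2)*pi = -pi/2
the final direction is the initial angle plus the enclosed defects, taken mod 2*pi in the induced orientation
final angle = (2/3)*pi - pi/2 = pi/6 (mod 2*pi)


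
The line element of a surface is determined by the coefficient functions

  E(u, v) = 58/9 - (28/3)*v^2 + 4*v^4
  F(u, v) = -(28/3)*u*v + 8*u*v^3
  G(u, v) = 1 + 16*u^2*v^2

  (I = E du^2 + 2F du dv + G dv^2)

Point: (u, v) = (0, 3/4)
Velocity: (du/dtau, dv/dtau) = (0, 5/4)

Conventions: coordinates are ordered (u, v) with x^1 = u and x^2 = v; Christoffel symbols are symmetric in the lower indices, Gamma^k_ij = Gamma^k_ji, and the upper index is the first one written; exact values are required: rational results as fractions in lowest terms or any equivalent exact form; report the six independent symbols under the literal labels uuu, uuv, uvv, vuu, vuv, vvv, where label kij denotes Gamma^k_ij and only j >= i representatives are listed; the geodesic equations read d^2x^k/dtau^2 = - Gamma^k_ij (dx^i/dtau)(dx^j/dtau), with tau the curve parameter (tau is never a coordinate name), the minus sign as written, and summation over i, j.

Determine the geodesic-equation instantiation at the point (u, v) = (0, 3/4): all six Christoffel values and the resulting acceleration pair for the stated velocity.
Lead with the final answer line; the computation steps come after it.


Answer: Gamma_uuu = 0, Gamma_uuv = -2088/1417, Gamma_uvv = 0, Gamma_vuu = 0, Gamma_vuv = 0, Gamma_vvv = 0; accelerations (d^2u/dtau^2, d^2v/dtau^2) = (0, 0)

E = 1417/576, F = 0, G = 1 at the point
E_u = 0, E_v = -29/4, F_u = -29/8, F_v = 0, G_u = 0, G_v = 0
EG - F^2 = 1417/576;  g^inv = (576/1417) * [[1, 0], [0, 1417/576]]
first-kind symbols [ij,l] = (1/2)(d_i g_jl + d_j g_il - d_l g_ij): [uu,u] = E_u/2 = 0, [uu,v] = F_u - E_v/2 = 0, [uv,u] = E_v/2 = -29/8, [uv,v] = G_u/2 = 0, [vv,u] = F_v - G_u/2 = 0, [vv,v] = G_v/2 = 0
Gamma^u_ij = (G*[ij,u] - F*[ij,v])/(EG - F^2), Gamma^v_ij = (E*[ij,v] - F*[ij,u])/(EG - F^2)
Gamma_uuu = 0, Gamma_uuv = -2088/1417, Gamma_uvv = 0, Gamma_vuu = 0, Gamma_vuv = 0, Gamma_vvv = 0
d^2u/dtau^2 = -(Gamma_uuu*(0)^2 + 2*Gamma_uuv*(0)*(5/4) + Gamma_uvv*(5/4)^2) = 0
d^2v/dtau^2 = -(Gamma_vuu*(0)^2 + 2*Gamma_vuv*(0)*(5/4) + Gamma_vvv*(5/4)^2) = 0


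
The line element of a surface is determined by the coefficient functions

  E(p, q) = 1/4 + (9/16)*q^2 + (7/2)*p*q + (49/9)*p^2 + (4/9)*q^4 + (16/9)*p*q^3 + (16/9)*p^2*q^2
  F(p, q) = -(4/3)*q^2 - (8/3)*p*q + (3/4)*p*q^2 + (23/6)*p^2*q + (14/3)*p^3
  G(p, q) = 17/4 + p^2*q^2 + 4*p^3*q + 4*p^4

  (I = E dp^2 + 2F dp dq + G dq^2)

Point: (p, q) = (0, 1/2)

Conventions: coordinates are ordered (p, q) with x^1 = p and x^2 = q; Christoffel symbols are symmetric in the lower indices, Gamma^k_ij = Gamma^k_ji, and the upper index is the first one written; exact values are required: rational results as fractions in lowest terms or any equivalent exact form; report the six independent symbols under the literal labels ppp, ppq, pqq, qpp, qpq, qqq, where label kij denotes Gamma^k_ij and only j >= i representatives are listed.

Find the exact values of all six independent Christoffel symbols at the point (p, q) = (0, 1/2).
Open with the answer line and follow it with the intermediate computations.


Answer: Gamma_ppp = 25424/11523, Gamma_ppq = 3842/3841, Gamma_pqq = -13056/3841, Gamma_qpp = -52235/276552, Gamma_qpq = 904/11523, Gamma_qqq = -1024/3841

E = 241/576, F = -1/3, G = 17/4 at the point
E_p = 71/36, E_q = 113/144, F_p = -55/48, F_q = -4/3, G_p = 0, G_q = 0
EG - F^2 = 3841/2304;  g^inv = (2304/3841) * [[17/4, 1/3], [1/3, 241/576]]
first-kind symbols [ij,l] = (1/2)(d_i g_jl + d_j g_il - d_l g_ij): [pp,p] = E_p/2 = 71/72, [pp,q] = F_p - E_q/2 = -443/288, [pq,p] = E_q/2 = 113/288, [pq,q] = G_p/2 = 0, [qq,p] = F_q - G_p/2 = -4/3, [qq,q] = G_q/2 = 0
Gamma^p_ij = (G*[ij,p] - F*[ij,q])/(EG - F^2), Gamma^q_ij = (E*[ij,q] - F*[ij,p])/(EG - F^2)


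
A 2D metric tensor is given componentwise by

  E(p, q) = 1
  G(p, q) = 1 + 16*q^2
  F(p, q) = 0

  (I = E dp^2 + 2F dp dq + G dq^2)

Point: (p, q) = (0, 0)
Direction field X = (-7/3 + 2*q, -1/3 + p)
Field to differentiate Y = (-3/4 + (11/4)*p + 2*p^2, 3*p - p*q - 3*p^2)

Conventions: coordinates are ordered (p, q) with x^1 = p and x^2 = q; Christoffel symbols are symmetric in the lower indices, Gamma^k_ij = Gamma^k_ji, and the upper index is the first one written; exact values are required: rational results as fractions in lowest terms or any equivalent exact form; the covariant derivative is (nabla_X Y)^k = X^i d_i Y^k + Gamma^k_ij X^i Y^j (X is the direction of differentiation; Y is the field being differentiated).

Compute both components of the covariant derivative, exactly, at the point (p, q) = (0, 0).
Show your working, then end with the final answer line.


E = 1, F = 0, G = 1 at the point
E_p = 0, E_q = 0, F_p = 0, F_q = 0, G_p = 0, G_q = 0
EG - F^2 = 1;  g^inv = (1) * [[1, 0], [0, 1]]
first-kind symbols [ij,l] = (1/2)(d_i g_jl + d_j g_il - d_l g_ij): [pp,p] = E_p/2 = 0, [pp,q] = F_p - E_q/2 = 0, [pq,p] = E_q/2 = 0, [pq,q] = G_p/2 = 0, [qq,p] = F_q - G_p/2 = 0, [qq,q] = G_q/2 = 0
Gamma^p_ij = (G*[ij,p] - F*[ij,q])/(EG - F^2), Gamma^q_ij = (E*[ij,q] - F*[ij,p])/(EG - F^2)
Gamma_ppp = 0, Gamma_ppq = 0, Gamma_pqq = 0, Gamma_qpp = 0, Gamma_qpq = 0, Gamma_qqq = 0
X = (-7/3, -1/3), Y = (-3/4, 0) at the point

Answer: (nabla_X Y)^p = -77/12, (nabla_X Y)^q = -7


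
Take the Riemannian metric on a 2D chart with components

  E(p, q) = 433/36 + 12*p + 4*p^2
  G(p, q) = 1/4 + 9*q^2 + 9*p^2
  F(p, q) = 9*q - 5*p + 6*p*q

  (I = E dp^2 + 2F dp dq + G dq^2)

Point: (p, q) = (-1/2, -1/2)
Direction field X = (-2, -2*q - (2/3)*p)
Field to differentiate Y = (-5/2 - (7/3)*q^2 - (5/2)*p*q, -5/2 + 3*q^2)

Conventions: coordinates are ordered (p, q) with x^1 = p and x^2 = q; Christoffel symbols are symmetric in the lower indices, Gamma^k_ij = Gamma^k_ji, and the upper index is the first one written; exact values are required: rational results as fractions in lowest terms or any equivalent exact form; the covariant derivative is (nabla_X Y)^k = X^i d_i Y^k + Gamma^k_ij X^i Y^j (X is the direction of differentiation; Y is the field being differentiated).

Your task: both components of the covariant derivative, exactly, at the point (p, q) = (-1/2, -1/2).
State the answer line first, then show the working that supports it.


Answer: (nabla_X Y)^p = 204359/85878, (nabla_X Y)^q = -184660/14313

E = 253/36, F = -1/2, G = 19/4 at the point
E_p = 8, E_q = 0, F_p = -8, F_q = 6, G_p = -9, G_q = -9
EG - F^2 = 4771/144;  g^inv = (144/4771) * [[19/4, 1/2], [1/2, 253/36]]
first-kind symbols [ij,l] = (1/2)(d_i g_jl + d_j g_il - d_l g_ij): [pp,p] = E_p/2 = 4, [pp,q] = F_p - E_q/2 = -8, [pq,p] = E_q/2 = 0, [pq,q] = G_p/2 = -9/2, [qq,p] = F_q - G_p/2 = 21/2, [qq,q] = G_q/2 = -9/2
Gamma^p_ij = (G*[ij,p] - F*[ij,q])/(EG - F^2), Gamma^q_ij = (E*[ij,q] - F*[ij,p])/(EG - F^2)
Gamma_ppp = 2160/4771, Gamma_ppq = -324/4771, Gamma_pqq = 6858/4771, Gamma_qpp = -7808/4771, Gamma_qpq = -4554/4771, Gamma_qqq = -3798/4771
X = (-2, 4/3), Y = (-89/24, -7/4) at the point


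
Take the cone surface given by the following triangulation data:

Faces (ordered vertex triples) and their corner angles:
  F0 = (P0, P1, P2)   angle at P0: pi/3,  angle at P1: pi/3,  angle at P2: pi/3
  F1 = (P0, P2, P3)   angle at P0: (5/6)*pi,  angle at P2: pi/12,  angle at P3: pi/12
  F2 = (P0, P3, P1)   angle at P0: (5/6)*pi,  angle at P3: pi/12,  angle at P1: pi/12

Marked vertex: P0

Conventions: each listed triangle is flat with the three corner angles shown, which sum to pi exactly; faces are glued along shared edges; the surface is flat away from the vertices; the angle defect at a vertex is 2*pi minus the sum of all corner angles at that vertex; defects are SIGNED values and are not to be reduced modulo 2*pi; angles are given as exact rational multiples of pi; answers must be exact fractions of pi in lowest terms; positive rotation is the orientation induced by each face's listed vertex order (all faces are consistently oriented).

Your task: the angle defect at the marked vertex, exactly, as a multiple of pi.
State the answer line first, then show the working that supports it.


Answer: defect(P0) = 0

Sum of corner angles at P0: 2*pi
defect = 2*pi - 2*pi


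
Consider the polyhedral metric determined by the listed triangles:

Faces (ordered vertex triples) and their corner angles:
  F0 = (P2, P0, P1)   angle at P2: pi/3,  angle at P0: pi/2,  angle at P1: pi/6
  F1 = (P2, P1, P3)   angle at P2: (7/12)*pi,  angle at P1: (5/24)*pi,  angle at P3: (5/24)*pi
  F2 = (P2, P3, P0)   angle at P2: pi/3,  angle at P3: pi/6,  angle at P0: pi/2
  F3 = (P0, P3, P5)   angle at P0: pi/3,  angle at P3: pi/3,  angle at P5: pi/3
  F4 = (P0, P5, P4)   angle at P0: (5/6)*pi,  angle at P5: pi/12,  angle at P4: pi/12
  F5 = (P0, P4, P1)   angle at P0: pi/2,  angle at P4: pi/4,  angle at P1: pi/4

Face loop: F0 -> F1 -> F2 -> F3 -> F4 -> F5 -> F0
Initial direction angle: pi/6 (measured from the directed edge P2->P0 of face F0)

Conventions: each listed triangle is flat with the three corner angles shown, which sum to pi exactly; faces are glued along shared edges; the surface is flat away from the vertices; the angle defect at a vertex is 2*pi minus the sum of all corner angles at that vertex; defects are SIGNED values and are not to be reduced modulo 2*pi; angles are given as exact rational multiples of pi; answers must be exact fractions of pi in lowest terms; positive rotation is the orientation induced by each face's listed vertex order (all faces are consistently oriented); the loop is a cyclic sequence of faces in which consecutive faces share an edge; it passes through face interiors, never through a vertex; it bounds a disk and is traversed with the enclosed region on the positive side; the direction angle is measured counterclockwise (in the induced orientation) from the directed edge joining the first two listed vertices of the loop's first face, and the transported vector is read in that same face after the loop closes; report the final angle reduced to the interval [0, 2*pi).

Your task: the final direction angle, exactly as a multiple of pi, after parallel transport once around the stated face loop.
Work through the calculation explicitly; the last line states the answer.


enclosed vertex P0: corner angles sum to (8/3)*pi, defect = 2*pi - (8/3)*pi = (-2/3)*pi
enclosed vertex P2: corner angles sum to (5/4)*pi, defect = 2*pi - (5/4)*pi = (3/4)*pi
summing the enclosed defects onto the initial angle, mod 2*pi in the induced orientation:
final angle = pi/6 + pi/12 = pi/4 (mod 2*pi)

Answer: final direction angle = pi/4


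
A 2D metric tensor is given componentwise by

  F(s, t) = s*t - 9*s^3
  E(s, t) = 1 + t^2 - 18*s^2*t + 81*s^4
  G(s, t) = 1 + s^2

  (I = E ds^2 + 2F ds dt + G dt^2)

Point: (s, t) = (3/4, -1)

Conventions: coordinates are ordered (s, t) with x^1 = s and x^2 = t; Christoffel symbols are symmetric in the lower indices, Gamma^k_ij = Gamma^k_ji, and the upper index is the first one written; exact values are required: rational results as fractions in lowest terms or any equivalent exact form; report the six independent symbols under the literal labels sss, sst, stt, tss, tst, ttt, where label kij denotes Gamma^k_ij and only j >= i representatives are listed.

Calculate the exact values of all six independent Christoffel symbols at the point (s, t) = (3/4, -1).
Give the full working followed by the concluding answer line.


E = 9665/256, F = -291/64, G = 25/16 at the point
E_s = 2619/16, E_t = -97/8, F_s = -259/16, F_t = 3/4, G_s = 3/2, G_t = 0
EG - F^2 = 9809/256;  g^inv = (256/9809) * [[25/16, 291/64], [291/64, 9665/256]]
first-kind symbols [ij,l] = (1/2)(d_i g_jl + d_j g_il - d_l g_ij): [ss,s] = E_s/2 = 2619/32, [ss,t] = F_s - E_t/2 = -81/8, [st,s] = E_t/2 = -97/16, [st,t] = G_s/2 = 3/4, [tt,s] = F_t - G_s/2 = 0, [tt,t] = G_t/2 = 0
Gamma^s_ij = (G*[ij,s] - F*[ij,t])/(EG - F^2), Gamma^t_ij = (E*[ij,t] - F*[ij,s])/(EG - F^2)

Answer: Gamma_sss = 20952/9809, Gamma_sst = -1552/9809, Gamma_stt = 0, Gamma_tss = -2592/9809, Gamma_tst = 192/9809, Gamma_ttt = 0


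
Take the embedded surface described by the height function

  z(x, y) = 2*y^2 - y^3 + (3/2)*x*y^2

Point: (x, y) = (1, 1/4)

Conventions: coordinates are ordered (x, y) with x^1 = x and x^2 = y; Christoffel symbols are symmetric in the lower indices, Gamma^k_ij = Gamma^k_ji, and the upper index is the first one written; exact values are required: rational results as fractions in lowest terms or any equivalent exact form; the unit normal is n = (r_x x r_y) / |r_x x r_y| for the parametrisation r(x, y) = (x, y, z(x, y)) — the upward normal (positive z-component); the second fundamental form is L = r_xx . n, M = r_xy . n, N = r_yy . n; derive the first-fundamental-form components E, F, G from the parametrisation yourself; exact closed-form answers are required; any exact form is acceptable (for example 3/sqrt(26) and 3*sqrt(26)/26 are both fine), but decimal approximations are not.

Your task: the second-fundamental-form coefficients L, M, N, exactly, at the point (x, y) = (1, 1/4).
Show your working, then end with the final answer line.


z_x = 3/32, z_y = 25/16, z_xx = 0, z_xy = 3/4, z_yy = 11/2
E = 1033/1024, F = 75/512, G = 881/256; answer radicand W^2 = 3533/1024
unnormalised second-form numerators: l = 0, m = 3/4, n = 11/2; L = l/sqrt(3533/1024), and similarly M = m/sqrt(W^2), N = n/sqrt(W^2)

Answer: L = 0, M = 24*sqrt(3533)/3533, N = 176*sqrt(3533)/3533


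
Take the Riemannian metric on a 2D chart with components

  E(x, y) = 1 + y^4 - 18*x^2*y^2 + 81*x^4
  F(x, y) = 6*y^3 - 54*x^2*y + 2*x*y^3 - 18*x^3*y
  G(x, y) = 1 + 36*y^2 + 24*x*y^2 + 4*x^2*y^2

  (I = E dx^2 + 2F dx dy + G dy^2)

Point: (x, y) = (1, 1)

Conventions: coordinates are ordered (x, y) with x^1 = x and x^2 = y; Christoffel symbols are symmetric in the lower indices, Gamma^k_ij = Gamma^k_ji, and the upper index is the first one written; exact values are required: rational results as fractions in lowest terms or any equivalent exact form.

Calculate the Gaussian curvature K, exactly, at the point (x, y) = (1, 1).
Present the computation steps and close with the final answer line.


E = 65, F = -64, G = 65, EG - F^2 = 129 at the point
E_x = 288, E_y = -32, F_x = -160, F_y = -48, G_x = 32, G_y = 128
E_yy = -24, F_xy = -156, G_xx = 8
K follows from Brioschi's formula, (det M1 - det M2)/(EG - F^2)^2.
M1 = [[-E_yy/2 + F_xy - G_xx/2, E_x/2, F_x - E_y/2], [F_y - G_x/2, E, F], [G_y/2, F, G]] = [[-148, 144, -144], [-64, 65, -64], [64, -64, 65]]; det M1 = -660
M2 = [[0, E_y/2, G_x/2], [E_y/2, E, F], [G_x/2, F, G]] = [[0, -16, 16], [-16, 65, -64], [16, -64, 65]]; det M2 = -512
det M1 - det M2 = -148; K = -148 / (129)^2 = -148/16641

Answer: K = -148/16641


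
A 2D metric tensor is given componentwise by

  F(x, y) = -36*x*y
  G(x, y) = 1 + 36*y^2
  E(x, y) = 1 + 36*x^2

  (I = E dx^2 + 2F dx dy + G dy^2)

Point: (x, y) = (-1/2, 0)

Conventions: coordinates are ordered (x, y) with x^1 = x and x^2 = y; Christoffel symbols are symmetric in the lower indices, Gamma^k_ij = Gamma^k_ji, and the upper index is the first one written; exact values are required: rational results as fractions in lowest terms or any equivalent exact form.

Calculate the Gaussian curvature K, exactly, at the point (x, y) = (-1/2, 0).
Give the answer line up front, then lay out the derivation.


Answer: K = -9/25

E = 10, F = 0, G = 1, EG - F^2 = 10 at the point
E_x = -36, E_y = 0, F_x = 0, F_y = 18, G_x = 0, G_y = 0
E_yy = 0, F_xy = -36, G_xx = 0
Using the Brioschi determinant formula for K from the metric derivatives:
M1 = [[-E_yy/2 + F_xy - G_xx/2, E_x/2, F_x - E_y/2], [F_y - G_x/2, E, F], [G_y/2, F, G]] = [[-36, -18, 0], [18, 10, 0], [0, 0, 1]]; det M1 = -36
M2 = [[0, E_y/2, G_x/2], [E_y/2, E, F], [G_x/2, F, G]] = [[0, 0, 0], [0, 10, 0], [0, 0, 1]]; det M2 = 0
det M1 - det M2 = -36; K = -36 / (10)^2 = -9/25


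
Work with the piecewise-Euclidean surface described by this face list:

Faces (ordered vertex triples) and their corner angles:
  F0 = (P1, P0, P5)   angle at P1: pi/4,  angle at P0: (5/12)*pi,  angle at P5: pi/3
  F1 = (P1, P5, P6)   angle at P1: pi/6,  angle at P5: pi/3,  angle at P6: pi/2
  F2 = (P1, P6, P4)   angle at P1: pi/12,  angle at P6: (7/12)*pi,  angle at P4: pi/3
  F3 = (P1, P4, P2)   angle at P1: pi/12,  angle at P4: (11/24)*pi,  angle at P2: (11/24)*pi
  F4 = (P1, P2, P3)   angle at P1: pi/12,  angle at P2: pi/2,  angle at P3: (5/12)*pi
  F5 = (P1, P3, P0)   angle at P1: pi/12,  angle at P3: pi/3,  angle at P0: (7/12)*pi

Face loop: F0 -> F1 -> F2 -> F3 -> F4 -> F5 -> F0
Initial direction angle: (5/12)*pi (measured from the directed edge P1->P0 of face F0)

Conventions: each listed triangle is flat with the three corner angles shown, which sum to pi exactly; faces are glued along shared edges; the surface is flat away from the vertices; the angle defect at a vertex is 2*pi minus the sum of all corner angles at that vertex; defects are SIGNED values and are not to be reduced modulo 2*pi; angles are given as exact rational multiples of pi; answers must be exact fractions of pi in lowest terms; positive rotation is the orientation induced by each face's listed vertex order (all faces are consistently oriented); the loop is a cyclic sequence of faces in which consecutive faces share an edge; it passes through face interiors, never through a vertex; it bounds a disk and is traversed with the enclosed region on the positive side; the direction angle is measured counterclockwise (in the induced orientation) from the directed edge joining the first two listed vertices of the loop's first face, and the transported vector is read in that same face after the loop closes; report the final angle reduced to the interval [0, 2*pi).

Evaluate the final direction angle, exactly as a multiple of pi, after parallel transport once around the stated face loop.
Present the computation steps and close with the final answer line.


enclosed vertex P1: corner angles sum to (3/4)*pi, defect = 2*pi - (3/4)*pi = (5/4)*pi
the rotation equals the total enclosed defect, so the final angle is initial + defects (mod 2*pi)
final angle = (5/12)*pi + (5/4)*pi = (5/3)*pi (mod 2*pi)

Answer: final direction angle = (5/3)*pi


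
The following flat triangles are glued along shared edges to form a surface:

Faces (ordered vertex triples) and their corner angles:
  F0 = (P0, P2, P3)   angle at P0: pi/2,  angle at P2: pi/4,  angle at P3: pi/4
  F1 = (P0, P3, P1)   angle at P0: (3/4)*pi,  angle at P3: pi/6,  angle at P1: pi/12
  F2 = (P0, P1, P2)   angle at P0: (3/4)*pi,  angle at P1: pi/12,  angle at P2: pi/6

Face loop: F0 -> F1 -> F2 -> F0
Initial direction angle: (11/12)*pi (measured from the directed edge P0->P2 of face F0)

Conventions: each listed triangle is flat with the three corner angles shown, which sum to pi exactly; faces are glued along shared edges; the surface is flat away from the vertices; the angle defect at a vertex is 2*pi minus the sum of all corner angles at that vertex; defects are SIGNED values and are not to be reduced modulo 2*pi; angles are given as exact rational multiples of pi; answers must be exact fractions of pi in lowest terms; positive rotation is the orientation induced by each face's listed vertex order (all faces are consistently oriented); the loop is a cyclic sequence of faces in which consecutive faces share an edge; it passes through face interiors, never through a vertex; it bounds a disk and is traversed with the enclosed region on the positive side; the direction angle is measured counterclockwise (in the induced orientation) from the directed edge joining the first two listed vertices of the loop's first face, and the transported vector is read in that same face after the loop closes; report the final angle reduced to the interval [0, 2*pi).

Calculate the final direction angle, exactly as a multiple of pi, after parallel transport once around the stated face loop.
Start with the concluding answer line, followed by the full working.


Answer: final direction angle = (11/12)*pi

enclosed vertex P0: corner angles sum to 2*pi, defect = 2*pi - 2*pi = 0
transport around the loop rotates by the sum of enclosed defects; add to the initial angle mod 2*pi
final angle = (11/12)*pi + 0 = (11/12)*pi (mod 2*pi)
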